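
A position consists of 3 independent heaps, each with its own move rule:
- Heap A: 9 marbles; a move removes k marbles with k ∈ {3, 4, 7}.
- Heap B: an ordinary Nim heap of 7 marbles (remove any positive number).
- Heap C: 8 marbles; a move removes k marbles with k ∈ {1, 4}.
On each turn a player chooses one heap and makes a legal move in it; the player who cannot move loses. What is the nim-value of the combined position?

Grundy values for heap A (subtraction set {3, 4, 7}):
g(0) = mex{} = 0
g(1) = mex{} = 0
g(2) = mex{} = 0
g(3) = mex{0} = 1
g(4) = mex{0} = 1
g(5) = mex{0} = 1
g(6) = mex{0,1} = 2
g(7) = mex{0,1} = 2
g(8) = mex{0,1} = 2
g(9) = mex{0,1,2} = 3
So g(9) = 3.
Heap B is a plain Nim heap of size 7, so its Grundy value is 7.
Build the Grundy sequence for heap C with g(k) = mex{g(k−s) : s ∈ {1, 4}, s ≤ k}:
g(0) = mex{} = 0
g(1) = mex{0} = 1
g(2) = mex{1} = 0
g(3) = mex{0} = 1
g(4) = mex{0,1} = 2
g(5) = mex{1,2} = 0
g(6) = mex{0} = 1
g(7) = mex{1} = 0
g(8) = mex{0,2} = 1
So g(8) = 1.
By the Sprague-Grundy theorem, the Grundy value of a sum of independent games is the XOR of the component values.
Combined value = 3 ⊕ 7 ⊕ 1 = 5.

5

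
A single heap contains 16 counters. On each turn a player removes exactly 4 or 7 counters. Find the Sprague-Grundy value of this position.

1

Build the Grundy sequence with g(k) = mex{g(k−s) : s ∈ {4, 7}, s ≤ k}:
k:     0  1  2  3  4  5  6  7  8  9 10 11 12 13 14 15 16
g(k):  0  0  0  0  1  1  1  1  2  2  2  0  0  0  0  1  1
So g(16) = 1.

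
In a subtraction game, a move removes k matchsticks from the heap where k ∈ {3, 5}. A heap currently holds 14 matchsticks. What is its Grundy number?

Grundy values for subtraction set {3, 5}:
k:     0  1  2  3  4  5  6  7  8  9 10 11 12 13 14
g(k):  0  0  0  1  1  1  2  2  0  0  0  1  1  1  2
So g(14) = 2.

2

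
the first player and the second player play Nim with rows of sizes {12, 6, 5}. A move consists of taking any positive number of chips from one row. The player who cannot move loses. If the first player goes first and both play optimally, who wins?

the first player wins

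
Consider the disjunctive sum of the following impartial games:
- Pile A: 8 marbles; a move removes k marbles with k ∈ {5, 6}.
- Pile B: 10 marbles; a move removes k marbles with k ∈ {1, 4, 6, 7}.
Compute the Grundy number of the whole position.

1

Grundy values for pile A (subtraction set {5, 6}):
k:     0  1  2  3  4  5  6  7  8
g(k):  0  0  0  0  0  1  1  1  1
So g(8) = 1.
For pile B, compute g(0), g(1), … with moves {1, 4, 6, 7}:
k:     0  1  2  3  4  5  6  7  8  9 10
g(k):  0  1  0  1  2  0  1  2  3  2  0
So g(10) = 0.
The value of a disjunctive sum is the nim-sum of the parts.
Combined value = 1 XOR 0 = 1.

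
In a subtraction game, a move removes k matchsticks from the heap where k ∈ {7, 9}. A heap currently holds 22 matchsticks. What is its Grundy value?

0

Build the Grundy sequence with g(k) = mex{g(k−s) : s ∈ {7, 9}, s ≤ k}:
k:     0  1  2  3  4  5  6  7  8  9 10 11 12 13 14 15 16 17 18 19 20 21 22
g(k):  0  0  0  0  0  0  0  1  1  1  1  1  1  1  2  2  0  0  0  0  0  0  0
So g(22) = 0.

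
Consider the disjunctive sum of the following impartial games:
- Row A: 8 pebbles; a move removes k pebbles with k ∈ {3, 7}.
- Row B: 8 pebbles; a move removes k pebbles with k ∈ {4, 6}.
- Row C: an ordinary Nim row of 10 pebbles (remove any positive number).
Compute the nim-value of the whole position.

10

Grundy values for row A (subtraction set {3, 7}):
k:     0  1  2  3  4  5  6  7  8
g(k):  0  0  0  1  1  1  0  2  2
So g(8) = 2.
Grundy values for row B (subtraction set {4, 6}):
k:     0  1  2  3  4  5  6  7  8
g(k):  0  0  0  0  1  1  1  1  2
So g(8) = 2.
Row C is a plain Nim row of size 10, so its Grundy value is 10.
The value of a disjunctive sum is the nim-sum of the parts.
Combined value = 2 XOR 2 XOR 10 = 10.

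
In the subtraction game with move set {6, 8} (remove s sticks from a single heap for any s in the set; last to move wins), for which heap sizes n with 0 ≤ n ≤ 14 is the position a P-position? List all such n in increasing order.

0, 1, 2, 3, 4, 5, 14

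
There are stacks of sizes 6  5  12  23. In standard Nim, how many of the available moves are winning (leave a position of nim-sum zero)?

Nim-sum: 6 ⊕ 5 ⊕ 12 ⊕ 23 = 24.
The overall nim-sum is X = 24. A stack of size p has a winning move iff p XOR X < p (reduce it to p XOR X).
  6: 6 XOR 24 = 30 ≥ 6 — no move.
  5: 5 XOR 24 = 29 ≥ 5 — no move.
  12: 12 XOR 24 = 20 ≥ 12 — no move.
  23: 23 XOR 24 = 15 < 23 — winning move (to 15).
That gives 1 winning move.

1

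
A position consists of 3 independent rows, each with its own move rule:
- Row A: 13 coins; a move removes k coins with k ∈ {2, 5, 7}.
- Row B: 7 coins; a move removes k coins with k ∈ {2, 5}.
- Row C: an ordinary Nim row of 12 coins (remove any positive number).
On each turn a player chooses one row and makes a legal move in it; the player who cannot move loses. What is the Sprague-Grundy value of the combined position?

12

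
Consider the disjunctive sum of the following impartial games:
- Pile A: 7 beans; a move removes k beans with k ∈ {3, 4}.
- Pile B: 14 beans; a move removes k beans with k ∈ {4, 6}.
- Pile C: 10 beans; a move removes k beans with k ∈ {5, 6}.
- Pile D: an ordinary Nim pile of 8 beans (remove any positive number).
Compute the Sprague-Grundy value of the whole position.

11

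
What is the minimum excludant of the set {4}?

0 is not in the set, so the mex is 0.

0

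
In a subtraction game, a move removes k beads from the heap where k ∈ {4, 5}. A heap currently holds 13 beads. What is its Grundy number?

1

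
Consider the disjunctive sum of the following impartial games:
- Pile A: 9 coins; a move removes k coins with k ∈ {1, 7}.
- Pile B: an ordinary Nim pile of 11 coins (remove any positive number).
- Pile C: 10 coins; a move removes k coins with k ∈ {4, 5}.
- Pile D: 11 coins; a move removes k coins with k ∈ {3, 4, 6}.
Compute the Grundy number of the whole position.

10

Build the Grundy sequence for pile A with g(k) = mex{g(k−s) : s ∈ {1, 7}, s ≤ k}:
g(0) = mex{} = 0
g(1) = mex{0} = 1
g(2) = mex{1} = 0
g(3) = mex{0} = 1
g(4) = mex{1} = 0
g(5) = mex{0} = 1
g(6) = mex{1} = 0
g(7) = mex{0} = 1
g(8) = mex{1} = 0
g(9) = mex{0} = 1
So g(9) = 1.
Pile B is a plain Nim pile of size 11, so its Grundy value is 11.
Grundy values for pile C (subtraction set {4, 5}):
g(0) = mex{} = 0
g(1) = mex{} = 0
g(2) = mex{} = 0
g(3) = mex{} = 0
g(4) = mex{0} = 1
g(5) = mex{0} = 1
g(6) = mex{0} = 1
g(7) = mex{0} = 1
g(8) = mex{0,1} = 2
g(9) = mex{1} = 0
g(10) = mex{1} = 0
So g(10) = 0.
For pile D, compute g(0), g(1), … with moves {3, 4, 6}:
g(0) = mex{} = 0
g(1) = mex{} = 0
g(2) = mex{} = 0
g(3) = mex{0} = 1
g(4) = mex{0} = 1
g(5) = mex{0} = 1
g(6) = mex{0,1} = 2
g(7) = mex{0,1} = 2
g(8) = mex{0,1} = 2
g(9) = mex{1,2} = 0
g(10) = mex{1,2} = 0
g(11) = mex{1,2} = 0
So g(11) = 0.
By the Sprague-Grundy theorem, the Grundy value of a sum of independent games is the XOR of the component values.
Combined value = 1 ⊕ 11 ⊕ 0 ⊕ 0 = 10.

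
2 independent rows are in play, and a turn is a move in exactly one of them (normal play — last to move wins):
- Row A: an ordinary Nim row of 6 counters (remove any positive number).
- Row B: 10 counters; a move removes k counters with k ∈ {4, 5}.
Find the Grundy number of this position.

Row A is a plain Nim row of size 6, so its Grundy value is 6.
For row B, compute g(0), g(1), … with moves {4, 5}:
g(0) = mex{} = 0
g(1) = mex{} = 0
g(2) = mex{} = 0
g(3) = mex{} = 0
g(4) = mex{0} = 1
g(5) = mex{0} = 1
g(6) = mex{0} = 1
g(7) = mex{0} = 1
g(8) = mex{0,1} = 2
g(9) = mex{1} = 0
g(10) = mex{1} = 0
So g(10) = 0.
By the Sprague-Grundy theorem, the Grundy value of a sum of independent games is the XOR of the component values.
Combined value = 6 ⊕ 0 = 6.

6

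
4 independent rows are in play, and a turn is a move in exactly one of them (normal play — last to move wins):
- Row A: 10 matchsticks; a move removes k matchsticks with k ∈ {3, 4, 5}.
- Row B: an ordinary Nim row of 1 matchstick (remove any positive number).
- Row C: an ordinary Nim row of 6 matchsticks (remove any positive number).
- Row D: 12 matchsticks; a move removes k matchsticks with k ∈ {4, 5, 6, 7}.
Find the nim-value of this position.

7

Grundy values for row A (subtraction set {3, 4, 5}):
g(0) = mex{} = 0
g(1) = mex{} = 0
g(2) = mex{} = 0
g(3) = mex{0} = 1
g(4) = mex{0} = 1
g(5) = mex{0} = 1
g(6) = mex{0,1} = 2
g(7) = mex{0,1} = 2
g(8) = mex{1} = 0
g(9) = mex{1,2} = 0
g(10) = mex{1,2} = 0
So g(10) = 0.
Row B is a plain Nim row of size 1, so its Grundy value is 1.
Row C is a plain Nim row of size 6, so its Grundy value is 6.
For row D, compute g(0), g(1), … with moves {4, 5, 6, 7}:
k:     0  1  2  3  4  5  6  7  8  9 10 11 12
g(k):  0  0  0  0  1  1  1  1  2  2  2  0  0
So g(12) = 0.
By the Sprague-Grundy theorem, the Grundy value of a sum of independent games is the XOR of the component values.
Combined value = 0 XOR 1 XOR 6 XOR 0 = 7.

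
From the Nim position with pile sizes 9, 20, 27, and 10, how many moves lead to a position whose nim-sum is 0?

3

Nim-sum: 9 XOR 20 XOR 27 XOR 10 = 12.
The overall nim-sum is X = 12. A pile of size p has a winning move iff p XOR X < p (reduce it to p XOR X).
  9: 9 XOR 12 = 5 < 9 — winning move (to 5).
  20: 20 XOR 12 = 24 ≥ 20 — no move.
  27: 27 XOR 12 = 23 < 27 — winning move (to 23).
  10: 10 XOR 12 = 6 < 10 — winning move (to 6).
That gives 3 winning moves.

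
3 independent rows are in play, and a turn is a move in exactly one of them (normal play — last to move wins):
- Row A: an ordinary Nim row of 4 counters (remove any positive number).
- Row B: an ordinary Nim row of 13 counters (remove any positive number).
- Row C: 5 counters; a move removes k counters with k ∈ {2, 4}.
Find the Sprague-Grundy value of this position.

11

Row A is a plain Nim row of size 4, so its Grundy value is 4.
Row B is a plain Nim row of size 13, so its Grundy value is 13.
For row C, compute g(0), g(1), … with moves {2, 4}:
g(0) = mex{} = 0
g(1) = mex{} = 0
g(2) = mex{0} = 1
g(3) = mex{0} = 1
g(4) = mex{0,1} = 2
g(5) = mex{0,1} = 2
So g(5) = 2.
By the Sprague-Grundy theorem, the Grundy value of a sum of independent games is the XOR of the component values.
Combined value = 4 XOR 13 XOR 2 = 11.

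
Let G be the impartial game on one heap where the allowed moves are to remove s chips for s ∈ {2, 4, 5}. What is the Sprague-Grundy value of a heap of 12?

Grundy values for subtraction set {2, 4, 5}:
g(0) = mex{} = 0
g(1) = mex{} = 0
g(2) = mex{0} = 1
g(3) = mex{0} = 1
g(4) = mex{0,1} = 2
g(5) = mex{0,1} = 2
g(6) = mex{0,1,2} = 3
g(7) = mex{1,2} = 0
g(8) = mex{1,2,3} = 0
g(9) = mex{0,2} = 1
g(10) = mex{0,2,3} = 1
g(11) = mex{0,1,3} = 2
g(12) = mex{0,1} = 2
So g(12) = 2.

2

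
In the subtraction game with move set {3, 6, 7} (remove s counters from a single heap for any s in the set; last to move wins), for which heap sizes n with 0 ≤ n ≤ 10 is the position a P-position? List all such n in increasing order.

0, 1, 2, 10

Compute g(0), g(1), … for moves {3, 6, 7}:
k:     0  1  2  3  4  5  6  7  8  9 10
g(k):  0  0  0  1  1  1  2  2  2  3  0
The P-positions (g = 0) in 0..10 are 0, 1, 2, 10.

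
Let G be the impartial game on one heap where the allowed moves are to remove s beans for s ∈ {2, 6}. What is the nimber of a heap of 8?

0

Grundy values for subtraction set {2, 6}:
k:     0  1  2  3  4  5  6  7  8
g(k):  0  0  1  1  0  0  1  1  0
So g(8) = 0.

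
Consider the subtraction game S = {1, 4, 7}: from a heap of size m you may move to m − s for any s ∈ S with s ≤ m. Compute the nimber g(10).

0

Compute g(0), g(1), … for moves {1, 4, 7}:
g(0) = mex{} = 0
g(1) = mex{0} = 1
g(2) = mex{1} = 0
g(3) = mex{0} = 1
g(4) = mex{0,1} = 2
g(5) = mex{1,2} = 0
g(6) = mex{0} = 1
g(7) = mex{0,1} = 2
g(8) = mex{1,2} = 0
g(9) = mex{0} = 1
g(10) = mex{1} = 0
So g(10) = 0.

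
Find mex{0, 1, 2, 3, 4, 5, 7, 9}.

The values 0, 1, 2, 3, 4, 5 are all present; 6 is the first non-negative integer missing from the set.

6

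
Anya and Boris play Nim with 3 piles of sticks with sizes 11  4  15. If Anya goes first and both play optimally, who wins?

Nim-sum: 11 XOR 4 XOR 15 = 0.
The nim-sum is 0, so this is a P-position: the player to move is in a losing position under optimal play; Anya is about to move from it and so loses — Boris wins.

Boris wins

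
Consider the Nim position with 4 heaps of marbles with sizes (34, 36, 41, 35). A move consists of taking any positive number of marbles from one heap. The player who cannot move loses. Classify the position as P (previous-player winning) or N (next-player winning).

Write each in binary and XOR column by column:
  100010  (34)
  100100  (36)
  101001  (41)
  100011  (35)
  ------
  001100  (12)
The nim-sum is 12 ≠ 0, so this is an N-position: the player to move can win.

N-position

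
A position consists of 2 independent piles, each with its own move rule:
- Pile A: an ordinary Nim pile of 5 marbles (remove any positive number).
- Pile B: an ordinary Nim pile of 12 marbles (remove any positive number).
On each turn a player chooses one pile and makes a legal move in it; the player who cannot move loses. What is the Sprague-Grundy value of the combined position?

9

Pile A is a plain Nim pile of size 5, so its Grundy value is 5.
Pile B is a plain Nim pile of size 12, so its Grundy value is 12.
By the Sprague-Grundy theorem, the Grundy value of a sum of independent games is the XOR of the component values.
Combined value = 5 ⊕ 12 = 9.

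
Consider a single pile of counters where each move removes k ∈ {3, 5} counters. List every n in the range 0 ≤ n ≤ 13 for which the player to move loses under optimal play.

0, 1, 2, 8, 9, 10

Build the Grundy sequence with g(k) = mex{g(k−s) : s ∈ {3, 5}, s ≤ k}:
g(0) = mex{} = 0
g(1) = mex{} = 0
g(2) = mex{} = 0
g(3) = mex{0} = 1
g(4) = mex{0} = 1
g(5) = mex{0} = 1
g(6) = mex{0,1} = 2
g(7) = mex{0,1} = 2
g(8) = mex{1} = 0
g(9) = mex{1,2} = 0
g(10) = mex{1,2} = 0
g(11) = mex{0,2} = 1
g(12) = mex{0,2} = 1
g(13) = mex{0} = 1
The P-positions (g = 0) in 0..13 are 0, 1, 2, 8, 9, 10.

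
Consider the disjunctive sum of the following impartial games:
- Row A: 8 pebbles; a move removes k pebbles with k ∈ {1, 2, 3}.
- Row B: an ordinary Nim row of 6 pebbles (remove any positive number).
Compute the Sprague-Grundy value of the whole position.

Build the Grundy sequence for row A with g(k) = mex{g(k−s) : s ∈ {1, 2, 3}, s ≤ k}:
g(0) = mex{} = 0
g(1) = mex{0} = 1
g(2) = mex{0,1} = 2
g(3) = mex{0,1,2} = 3
g(4) = mex{1,2,3} = 0
g(5) = mex{0,2,3} = 1
g(6) = mex{0,1,3} = 2
g(7) = mex{0,1,2} = 3
g(8) = mex{1,2,3} = 0
So g(8) = 0.
Row B is a plain Nim row of size 6, so its Grundy value is 6.
By the Sprague-Grundy theorem, the Grundy value of a sum of independent games is the XOR of the component values.
Combined value = 0 XOR 6 = 6.

6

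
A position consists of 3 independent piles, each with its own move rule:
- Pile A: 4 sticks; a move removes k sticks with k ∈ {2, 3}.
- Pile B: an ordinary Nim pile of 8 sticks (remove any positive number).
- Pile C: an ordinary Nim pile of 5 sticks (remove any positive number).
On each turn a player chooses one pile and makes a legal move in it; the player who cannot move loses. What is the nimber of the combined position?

Grundy values for pile A (subtraction set {2, 3}):
k:     0  1  2  3  4
g(k):  0  0  1  1  2
So g(4) = 2.
Pile B is a plain Nim pile of size 8, so its Grundy value is 8.
Pile C is a plain Nim pile of size 5, so its Grundy value is 5.
By the Sprague-Grundy theorem, the Grundy value of a sum of independent games is the XOR of the component values.
Combined value = 2 XOR 8 XOR 5 = 15.

15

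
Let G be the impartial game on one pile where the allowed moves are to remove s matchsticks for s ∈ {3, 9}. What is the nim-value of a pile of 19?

0

Build the Grundy sequence with g(k) = mex{g(k−s) : s ∈ {3, 9}, s ≤ k}:
k:     0  1  2  3  4  5  6  7  8  9 10 11 12 13 14 15 16 17 18 19
g(k):  0  0  0  1  1  1  0  0  0  1  1  1  0  0  0  1  1  1  0  0
So g(19) = 0.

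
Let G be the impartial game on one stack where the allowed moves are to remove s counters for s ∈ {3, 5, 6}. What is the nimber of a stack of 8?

2

Grundy values for subtraction set {3, 5, 6}:
g(0) = mex{} = 0
g(1) = mex{} = 0
g(2) = mex{} = 0
g(3) = mex{0} = 1
g(4) = mex{0} = 1
g(5) = mex{0} = 1
g(6) = mex{0,1} = 2
g(7) = mex{0,1} = 2
g(8) = mex{0,1} = 2
So g(8) = 2.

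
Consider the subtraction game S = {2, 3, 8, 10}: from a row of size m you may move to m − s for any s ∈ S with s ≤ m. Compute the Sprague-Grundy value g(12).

0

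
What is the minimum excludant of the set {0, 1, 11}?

2

The values 0, 1 are all present; 2 is the first non-negative integer missing from the set.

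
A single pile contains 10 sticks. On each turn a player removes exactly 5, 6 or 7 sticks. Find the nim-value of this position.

Grundy values for subtraction set {5, 6, 7}:
g(0) = mex{} = 0
g(1) = mex{} = 0
g(2) = mex{} = 0
g(3) = mex{} = 0
g(4) = mex{} = 0
g(5) = mex{0} = 1
g(6) = mex{0} = 1
g(7) = mex{0} = 1
g(8) = mex{0} = 1
g(9) = mex{0} = 1
g(10) = mex{0,1} = 2
So g(10) = 2.

2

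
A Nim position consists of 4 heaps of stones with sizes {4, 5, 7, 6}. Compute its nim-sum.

0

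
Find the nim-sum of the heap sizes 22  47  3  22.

Write each in binary and XOR column by column:
  010110  (22)
  101111  (47)
  000011  (3)
  010110  (22)
  ------
  101100  (44)

44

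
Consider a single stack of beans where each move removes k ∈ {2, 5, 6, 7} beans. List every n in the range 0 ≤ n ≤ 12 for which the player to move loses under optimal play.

0, 1, 4, 12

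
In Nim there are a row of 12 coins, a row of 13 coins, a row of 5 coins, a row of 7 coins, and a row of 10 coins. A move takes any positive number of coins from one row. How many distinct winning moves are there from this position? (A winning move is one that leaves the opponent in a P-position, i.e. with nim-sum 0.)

3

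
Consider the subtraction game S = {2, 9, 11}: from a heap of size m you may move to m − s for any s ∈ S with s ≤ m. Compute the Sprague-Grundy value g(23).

1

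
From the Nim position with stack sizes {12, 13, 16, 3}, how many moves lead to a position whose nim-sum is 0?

Compute the nim-sum pairwise:
12 ^ 13 = 1
1 ^ 16 = 17
17 ^ 3 = 18
The overall nim-sum is X = 18. A stack of size p has a winning move iff p XOR X < p (reduce it to p XOR X).
  12: 12 XOR 18 = 30 ≥ 12 — no move.
  13: 13 XOR 18 = 31 ≥ 13 — no move.
  16: 16 XOR 18 = 2 < 16 — winning move (to 2).
  3: 3 XOR 18 = 17 ≥ 3 — no move.
That gives 1 winning move.

1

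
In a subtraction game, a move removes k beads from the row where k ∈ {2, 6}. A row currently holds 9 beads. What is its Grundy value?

Grundy values for subtraction set {2, 6}:
g(0) = mex{} = 0
g(1) = mex{} = 0
g(2) = mex{0} = 1
g(3) = mex{0} = 1
g(4) = mex{1} = 0
g(5) = mex{1} = 0
g(6) = mex{0} = 1
g(7) = mex{0} = 1
g(8) = mex{1} = 0
g(9) = mex{1} = 0
So g(9) = 0.

0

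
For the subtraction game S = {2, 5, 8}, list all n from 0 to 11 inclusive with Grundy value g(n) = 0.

0, 1, 4, 7, 10, 11

Grundy values for subtraction set {2, 5, 8}:
k:     0  1  2  3  4  5  6  7  8  9 10 11
g(k):  0  0  1  1  0  2  1  0  2  1  0  0
The P-positions (g = 0) in 0..11 are 0, 1, 4, 7, 10, 11.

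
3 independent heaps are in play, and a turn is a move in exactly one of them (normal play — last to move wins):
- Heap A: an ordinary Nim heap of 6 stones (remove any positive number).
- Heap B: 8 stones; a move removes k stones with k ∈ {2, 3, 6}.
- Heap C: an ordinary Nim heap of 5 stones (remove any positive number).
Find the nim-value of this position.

1

Heap A is a plain Nim heap of size 6, so its Grundy value is 6.
Grundy values for heap B (subtraction set {2, 3, 6}):
g(0) = mex{} = 0
g(1) = mex{} = 0
g(2) = mex{0} = 1
g(3) = mex{0} = 1
g(4) = mex{0,1} = 2
g(5) = mex{1} = 0
g(6) = mex{0,1,2} = 3
g(7) = mex{0,2} = 1
g(8) = mex{0,1,3} = 2
So g(8) = 2.
Heap C is a plain Nim heap of size 5, so its Grundy value is 5.
By the Sprague-Grundy theorem, the Grundy value of a sum of independent games is the XOR of the component values.
Combined value = 6 XOR 2 XOR 5 = 1.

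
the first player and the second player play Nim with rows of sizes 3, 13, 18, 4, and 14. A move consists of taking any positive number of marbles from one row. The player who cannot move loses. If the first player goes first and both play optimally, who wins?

Nim-sum: 3 ^ 13 ^ 18 ^ 4 ^ 14 = 22.
The nim-sum is 22 ≠ 0, so this is an N-position: the player to move can win; the first player has a winning move.

the first player wins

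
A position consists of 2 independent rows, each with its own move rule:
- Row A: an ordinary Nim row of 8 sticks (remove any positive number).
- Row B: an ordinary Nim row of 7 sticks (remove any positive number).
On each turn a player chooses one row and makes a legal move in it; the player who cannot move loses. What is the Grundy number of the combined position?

15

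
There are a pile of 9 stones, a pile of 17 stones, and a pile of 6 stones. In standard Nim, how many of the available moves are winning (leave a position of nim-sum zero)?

1

Bitwise XOR of the heap sizes:
  01001  (9)
  10001  (17)
  00110  (6)
  -----
  11110  (30)
The overall nim-sum is X = 30. A pile of size p has a winning move iff p XOR X < p (reduce it to p XOR X).
  9: 9 XOR 30 = 23 ≥ 9 — no move.
  17: 17 XOR 30 = 15 < 17 — winning move (to 15).
  6: 6 XOR 30 = 24 ≥ 6 — no move.
That gives 1 winning move.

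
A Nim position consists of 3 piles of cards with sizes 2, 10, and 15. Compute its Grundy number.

Nim-sum: 2 ^ 10 ^ 15 = 7.

7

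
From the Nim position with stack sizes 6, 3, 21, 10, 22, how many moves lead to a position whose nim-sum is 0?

1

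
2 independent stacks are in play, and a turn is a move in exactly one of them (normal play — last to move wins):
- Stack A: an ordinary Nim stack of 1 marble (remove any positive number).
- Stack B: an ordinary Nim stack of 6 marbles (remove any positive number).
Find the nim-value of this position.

Stack A is a plain Nim stack of size 1, so its Grundy value is 1.
Stack B is a plain Nim stack of size 6, so its Grundy value is 6.
The value of a disjunctive sum is the nim-sum of the parts.
Combined value = 1 ⊕ 6 = 7.

7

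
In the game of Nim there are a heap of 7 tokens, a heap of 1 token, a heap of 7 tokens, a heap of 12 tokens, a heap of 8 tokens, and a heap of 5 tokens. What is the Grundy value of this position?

0

Compute the nim-sum pairwise:
7 ⊕ 1 = 6
6 ⊕ 7 = 1
1 ⊕ 12 = 13
13 ⊕ 8 = 5
5 ⊕ 5 = 0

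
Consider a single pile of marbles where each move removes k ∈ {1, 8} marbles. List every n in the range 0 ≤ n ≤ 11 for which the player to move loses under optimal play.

0, 2, 4, 6, 9, 11

Grundy values for subtraction set {1, 8}:
k:     0  1  2  3  4  5  6  7  8  9 10 11
g(k):  0  1  0  1  0  1  0  1  2  0  1  0
The P-positions (g = 0) in 0..11 are 0, 2, 4, 6, 9, 11.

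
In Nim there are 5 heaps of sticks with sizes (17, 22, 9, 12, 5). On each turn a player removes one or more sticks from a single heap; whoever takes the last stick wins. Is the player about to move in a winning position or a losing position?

Bitwise XOR of the heap sizes:
  10001  (17)
  10110  (22)
  01001  (9)
  01100  (12)
  00101  (5)
  -----
  00111  (7)
The nim-sum is 7 ≠ 0, so this is an N-position: the player to move can win.

Winning position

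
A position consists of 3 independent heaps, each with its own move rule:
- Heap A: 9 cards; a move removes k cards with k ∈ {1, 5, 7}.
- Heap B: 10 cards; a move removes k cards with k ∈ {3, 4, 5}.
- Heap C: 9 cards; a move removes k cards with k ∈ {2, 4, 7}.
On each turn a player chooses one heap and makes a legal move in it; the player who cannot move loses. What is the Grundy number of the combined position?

1

Grundy values for heap A (subtraction set {1, 5, 7}):
k:     0  1  2  3  4  5  6  7  8  9
g(k):  0  1  0  1  0  1  0  1  0  1
So g(9) = 1.
Grundy values for heap B (subtraction set {3, 4, 5}):
g(0) = mex{} = 0
g(1) = mex{} = 0
g(2) = mex{} = 0
g(3) = mex{0} = 1
g(4) = mex{0} = 1
g(5) = mex{0} = 1
g(6) = mex{0,1} = 2
g(7) = mex{0,1} = 2
g(8) = mex{1} = 0
g(9) = mex{1,2} = 0
g(10) = mex{1,2} = 0
So g(10) = 0.
Grundy values for heap C (subtraction set {2, 4, 7}):
k:     0  1  2  3  4  5  6  7  8  9
g(k):  0  0  1  1  2  2  0  3  1  0
So g(9) = 0.
By the Sprague-Grundy theorem, the Grundy value of a sum of independent games is the XOR of the component values.
Combined value = 1 XOR 0 XOR 0 = 1.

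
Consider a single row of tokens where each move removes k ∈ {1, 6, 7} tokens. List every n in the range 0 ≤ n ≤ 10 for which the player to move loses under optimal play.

0, 2, 4

Compute g(0), g(1), … for moves {1, 6, 7}:
k:     0  1  2  3  4  5  6  7  8  9 10
g(k):  0  1  0  1  0  1  2  3  2  3  2
The P-positions (g = 0) in 0..10 are 0, 2, 4.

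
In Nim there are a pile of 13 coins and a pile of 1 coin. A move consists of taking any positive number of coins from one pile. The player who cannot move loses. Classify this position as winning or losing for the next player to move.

Winning position

Bitwise XOR of the heap sizes:
  1101  (13)
  0001  (1)
  ----
  1100  (12)
The nim-sum is 12 ≠ 0, so this is an N-position: the player to move can win.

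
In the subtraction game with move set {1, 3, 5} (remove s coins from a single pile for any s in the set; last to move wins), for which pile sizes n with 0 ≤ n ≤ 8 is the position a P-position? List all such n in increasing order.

0, 2, 4, 6, 8

Build the Grundy sequence with g(k) = mex{g(k−s) : s ∈ {1, 3, 5}, s ≤ k}:
g(0) = mex{} = 0
g(1) = mex{0} = 1
g(2) = mex{1} = 0
g(3) = mex{0} = 1
g(4) = mex{1} = 0
g(5) = mex{0} = 1
g(6) = mex{1} = 0
g(7) = mex{0} = 1
g(8) = mex{1} = 0
The P-positions (g = 0) in 0..8 are 0, 2, 4, 6, 8.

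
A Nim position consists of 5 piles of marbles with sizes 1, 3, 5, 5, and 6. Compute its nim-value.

4

Write each in binary and XOR column by column:
  001  (1)
  011  (3)
  101  (5)
  101  (5)
  110  (6)
  ---
  100  (4)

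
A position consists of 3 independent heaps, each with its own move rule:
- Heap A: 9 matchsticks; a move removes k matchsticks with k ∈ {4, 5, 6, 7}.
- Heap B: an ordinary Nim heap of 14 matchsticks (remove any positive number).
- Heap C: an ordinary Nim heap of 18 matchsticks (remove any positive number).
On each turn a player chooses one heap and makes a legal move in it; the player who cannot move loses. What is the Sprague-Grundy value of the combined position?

30

Build the Grundy sequence for heap A with g(k) = mex{g(k−s) : s ∈ {4, 5, 6, 7}, s ≤ k}:
k:     0  1  2  3  4  5  6  7  8  9
g(k):  0  0  0  0  1  1  1  1  2  2
So g(9) = 2.
Heap B is a plain Nim heap of size 14, so its Grundy value is 14.
Heap C is a plain Nim heap of size 18, so its Grundy value is 18.
The value of a disjunctive sum is the nim-sum of the parts.
Combined value = 2 XOR 14 XOR 18 = 30.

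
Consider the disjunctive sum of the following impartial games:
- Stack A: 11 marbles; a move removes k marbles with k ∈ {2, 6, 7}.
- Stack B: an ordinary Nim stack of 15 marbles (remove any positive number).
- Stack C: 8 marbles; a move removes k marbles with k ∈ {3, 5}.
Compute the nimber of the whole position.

Build the Grundy sequence for stack A with g(k) = mex{g(k−s) : s ∈ {2, 6, 7}, s ≤ k}:
k:     0  1  2  3  4  5  6  7  8  9 10 11
g(k):  0  0  1  1  0  0  1  1  2  0  3  1
So g(11) = 1.
Stack B is a plain Nim stack of size 15, so its Grundy value is 15.
Build the Grundy sequence for stack C with g(k) = mex{g(k−s) : s ∈ {3, 5}, s ≤ k}:
g(0) = mex{} = 0
g(1) = mex{} = 0
g(2) = mex{} = 0
g(3) = mex{0} = 1
g(4) = mex{0} = 1
g(5) = mex{0} = 1
g(6) = mex{0,1} = 2
g(7) = mex{0,1} = 2
g(8) = mex{1} = 0
So g(8) = 0.
By the Sprague-Grundy theorem, the Grundy value of a sum of independent games is the XOR of the component values.
Combined value = 1 ⊕ 15 ⊕ 0 = 14.

14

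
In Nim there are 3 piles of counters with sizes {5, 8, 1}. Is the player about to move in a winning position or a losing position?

Winning position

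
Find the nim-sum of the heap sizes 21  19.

6

Nim-sum: 21 ⊕ 19 = 6.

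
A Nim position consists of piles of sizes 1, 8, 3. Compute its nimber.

10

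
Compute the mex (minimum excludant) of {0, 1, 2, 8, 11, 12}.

The values 0, 1, 2 are all present; 3 is the first non-negative integer missing from the set.

3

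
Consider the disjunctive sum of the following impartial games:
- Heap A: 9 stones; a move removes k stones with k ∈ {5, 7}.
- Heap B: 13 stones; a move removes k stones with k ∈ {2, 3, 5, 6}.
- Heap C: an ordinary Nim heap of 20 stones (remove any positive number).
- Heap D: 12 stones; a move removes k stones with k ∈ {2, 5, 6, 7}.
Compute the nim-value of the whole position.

Build the Grundy sequence for heap A with g(k) = mex{g(k−s) : s ∈ {5, 7}, s ≤ k}:
g(0) = mex{} = 0
g(1) = mex{} = 0
g(2) = mex{} = 0
g(3) = mex{} = 0
g(4) = mex{} = 0
g(5) = mex{0} = 1
g(6) = mex{0} = 1
g(7) = mex{0} = 1
g(8) = mex{0} = 1
g(9) = mex{0} = 1
So g(9) = 1.
Build the Grundy sequence for heap B with g(k) = mex{g(k−s) : s ∈ {2, 3, 5, 6}, s ≤ k}:
g(0) = mex{} = 0
g(1) = mex{} = 0
g(2) = mex{0} = 1
g(3) = mex{0} = 1
g(4) = mex{0,1} = 2
g(5) = mex{0,1} = 2
g(6) = mex{0,1,2} = 3
g(7) = mex{0,1,2} = 3
g(8) = mex{1,2,3} = 0
g(9) = mex{1,2,3} = 0
g(10) = mex{0,2,3} = 1
g(11) = mex{0,2,3} = 1
g(12) = mex{0,1,3} = 2
g(13) = mex{0,1,3} = 2
So g(13) = 2.
Heap C is a plain Nim heap of size 20, so its Grundy value is 20.
Build the Grundy sequence for heap D with g(k) = mex{g(k−s) : s ∈ {2, 5, 6, 7}, s ≤ k}:
k:     0  1  2  3  4  5  6  7  8  9 10 11 12
g(k):  0  0  1  1  0  2  1  3  2  2  3  3  0
So g(12) = 0.
The value of a disjunctive sum is the nim-sum of the parts.
Combined value = 1 ⊕ 2 ⊕ 20 ⊕ 0 = 23.

23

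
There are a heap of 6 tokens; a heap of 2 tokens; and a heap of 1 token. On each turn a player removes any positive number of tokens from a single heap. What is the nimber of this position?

5

Compute the nim-sum pairwise:
6 ⊕ 2 = 4
4 ⊕ 1 = 5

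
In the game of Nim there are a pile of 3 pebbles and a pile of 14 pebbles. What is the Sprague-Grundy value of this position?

13

Compute the nim-sum pairwise:
3 ^ 14 = 13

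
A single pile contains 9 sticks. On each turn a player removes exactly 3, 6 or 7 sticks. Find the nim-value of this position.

3

Build the Grundy sequence with g(k) = mex{g(k−s) : s ∈ {3, 6, 7}, s ≤ k}:
k:     0  1  2  3  4  5  6  7  8  9
g(k):  0  0  0  1  1  1  2  2  2  3
So g(9) = 3.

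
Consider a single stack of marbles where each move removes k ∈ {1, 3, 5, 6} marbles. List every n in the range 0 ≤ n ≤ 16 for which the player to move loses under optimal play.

0, 2, 4, 11, 13, 15

Grundy values for subtraction set {1, 3, 5, 6}:
k:     0  1  2  3  4  5  6  7  8  9 10 11 12 13 14 15 16
g(k):  0  1  0  1  0  1  2  3  2  3  2  0  1  0  1  0  1
The P-positions (g = 0) in 0..16 are 0, 2, 4, 11, 13, 15.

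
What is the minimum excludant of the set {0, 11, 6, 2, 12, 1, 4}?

3

The values 0, 1, 2 are all present; 3 is the first non-negative integer missing from the set.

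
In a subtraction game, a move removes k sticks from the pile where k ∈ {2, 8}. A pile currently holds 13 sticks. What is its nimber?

1

Grundy values for subtraction set {2, 8}:
g(0) = mex{} = 0
g(1) = mex{} = 0
g(2) = mex{0} = 1
g(3) = mex{0} = 1
g(4) = mex{1} = 0
g(5) = mex{1} = 0
g(6) = mex{0} = 1
g(7) = mex{0} = 1
g(8) = mex{0,1} = 2
g(9) = mex{0,1} = 2
g(10) = mex{1,2} = 0
g(11) = mex{1,2} = 0
g(12) = mex{0} = 1
g(13) = mex{0} = 1
So g(13) = 1.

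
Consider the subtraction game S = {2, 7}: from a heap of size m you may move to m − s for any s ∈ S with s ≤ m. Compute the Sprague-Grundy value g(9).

Build the Grundy sequence with g(k) = mex{g(k−s) : s ∈ {2, 7}, s ≤ k}:
g(0) = mex{} = 0
g(1) = mex{} = 0
g(2) = mex{0} = 1
g(3) = mex{0} = 1
g(4) = mex{1} = 0
g(5) = mex{1} = 0
g(6) = mex{0} = 1
g(7) = mex{0} = 1
g(8) = mex{0,1} = 2
g(9) = mex{1} = 0
So g(9) = 0.

0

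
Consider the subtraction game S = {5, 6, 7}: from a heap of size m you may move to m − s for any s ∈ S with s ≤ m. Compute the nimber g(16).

Grundy values for subtraction set {5, 6, 7}:
k:     0  1  2  3  4  5  6  7  8  9 10 11 12 13 14 15 16
g(k):  0  0  0  0  0  1  1  1  1  1  2  2  0  0  0  0  0
So g(16) = 0.

0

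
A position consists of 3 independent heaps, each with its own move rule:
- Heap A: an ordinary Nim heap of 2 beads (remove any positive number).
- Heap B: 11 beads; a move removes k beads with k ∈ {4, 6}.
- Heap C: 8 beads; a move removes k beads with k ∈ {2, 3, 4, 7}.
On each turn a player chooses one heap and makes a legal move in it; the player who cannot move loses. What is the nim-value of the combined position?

3

Heap A is a plain Nim heap of size 2, so its Grundy value is 2.
Build the Grundy sequence for heap B with g(k) = mex{g(k−s) : s ∈ {4, 6}, s ≤ k}:
k:     0  1  2  3  4  5  6  7  8  9 10 11
g(k):  0  0  0  0  1  1  1  1  2  2  0  0
So g(11) = 0.
Grundy values for heap C (subtraction set {2, 3, 4, 7}):
k:     0  1  2  3  4  5  6  7  8
g(k):  0  0  1  1  2  2  0  3  1
So g(8) = 1.
The value of a disjunctive sum is the nim-sum of the parts.
Combined value = 2 XOR 0 XOR 1 = 3.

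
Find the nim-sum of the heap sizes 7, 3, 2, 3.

5

Nim-sum: 7 XOR 3 XOR 2 XOR 3 = 5.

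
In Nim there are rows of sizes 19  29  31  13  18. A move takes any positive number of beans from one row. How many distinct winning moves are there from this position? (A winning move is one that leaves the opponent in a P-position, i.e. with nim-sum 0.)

Write each in binary and XOR column by column:
  10011  (19)
  11101  (29)
  11111  (31)
  01101  (13)
  10010  (18)
  -----
  01110  (14)
The overall nim-sum is X = 14. A row of size p has a winning move iff p XOR X < p (reduce it to p XOR X).
  19: 19 XOR 14 = 29 ≥ 19 — no move.
  29: 29 XOR 14 = 19 < 29 — winning move (to 19).
  31: 31 XOR 14 = 17 < 31 — winning move (to 17).
  13: 13 XOR 14 = 3 < 13 — winning move (to 3).
  18: 18 XOR 14 = 28 ≥ 18 — no move.
That gives 3 winning moves.

3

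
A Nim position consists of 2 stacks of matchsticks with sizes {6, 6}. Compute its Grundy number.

Nim-sum: 6 XOR 6 = 0.

0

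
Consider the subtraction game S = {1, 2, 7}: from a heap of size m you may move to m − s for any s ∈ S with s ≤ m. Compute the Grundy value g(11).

Grundy values for subtraction set {1, 2, 7}:
g(0) = mex{} = 0
g(1) = mex{0} = 1
g(2) = mex{0,1} = 2
g(3) = mex{1,2} = 0
g(4) = mex{0,2} = 1
g(5) = mex{0,1} = 2
g(6) = mex{1,2} = 0
g(7) = mex{0,2} = 1
g(8) = mex{0,1} = 2
g(9) = mex{1,2} = 0
g(10) = mex{0,2} = 1
g(11) = mex{0,1} = 2
So g(11) = 2.

2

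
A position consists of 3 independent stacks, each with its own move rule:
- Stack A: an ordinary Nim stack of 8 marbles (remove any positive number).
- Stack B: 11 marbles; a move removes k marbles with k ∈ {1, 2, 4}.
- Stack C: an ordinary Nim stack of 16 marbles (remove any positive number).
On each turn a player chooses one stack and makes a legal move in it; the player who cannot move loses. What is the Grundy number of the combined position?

26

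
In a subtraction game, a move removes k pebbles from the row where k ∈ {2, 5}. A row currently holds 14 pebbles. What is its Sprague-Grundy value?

0

Grundy values for subtraction set {2, 5}:
g(0) = mex{} = 0
g(1) = mex{} = 0
g(2) = mex{0} = 1
g(3) = mex{0} = 1
g(4) = mex{1} = 0
g(5) = mex{0,1} = 2
g(6) = mex{0} = 1
g(7) = mex{1,2} = 0
g(8) = mex{1} = 0
g(9) = mex{0} = 1
g(10) = mex{0,2} = 1
g(11) = mex{1} = 0
g(12) = mex{0,1} = 2
g(13) = mex{0} = 1
g(14) = mex{1,2} = 0
So g(14) = 0.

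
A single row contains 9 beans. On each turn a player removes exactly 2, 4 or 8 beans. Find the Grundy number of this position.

Build the Grundy sequence with g(k) = mex{g(k−s) : s ∈ {2, 4, 8}, s ≤ k}:
k:     0  1  2  3  4  5  6  7  8  9
g(k):  0  0  1  1  2  2  0  0  1  1
So g(9) = 1.

1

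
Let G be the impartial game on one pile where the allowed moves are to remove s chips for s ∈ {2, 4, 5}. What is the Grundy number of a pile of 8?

0

Compute g(0), g(1), … for moves {2, 4, 5}:
g(0) = mex{} = 0
g(1) = mex{} = 0
g(2) = mex{0} = 1
g(3) = mex{0} = 1
g(4) = mex{0,1} = 2
g(5) = mex{0,1} = 2
g(6) = mex{0,1,2} = 3
g(7) = mex{1,2} = 0
g(8) = mex{1,2,3} = 0
So g(8) = 0.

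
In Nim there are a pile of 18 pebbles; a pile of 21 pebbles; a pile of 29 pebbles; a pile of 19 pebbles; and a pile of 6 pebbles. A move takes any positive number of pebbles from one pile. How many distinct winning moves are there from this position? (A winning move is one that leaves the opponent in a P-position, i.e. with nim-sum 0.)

1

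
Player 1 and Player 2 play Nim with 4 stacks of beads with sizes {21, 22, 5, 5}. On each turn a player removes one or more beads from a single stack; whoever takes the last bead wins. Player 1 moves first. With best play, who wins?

Player 1 wins

Bitwise XOR of the heap sizes:
  10101  (21)
  10110  (22)
  00101  (5)
  00101  (5)
  -----
  00011  (3)
The nim-sum is 3 ≠ 0, so this is an N-position: the player to move can win; Player 1 has a winning move.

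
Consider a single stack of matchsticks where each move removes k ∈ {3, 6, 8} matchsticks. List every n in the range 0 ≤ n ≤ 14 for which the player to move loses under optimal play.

Build the Grundy sequence with g(k) = mex{g(k−s) : s ∈ {3, 6, 8}, s ≤ k}:
g(0) = mex{} = 0
g(1) = mex{} = 0
g(2) = mex{} = 0
g(3) = mex{0} = 1
g(4) = mex{0} = 1
g(5) = mex{0} = 1
g(6) = mex{0,1} = 2
g(7) = mex{0,1} = 2
g(8) = mex{0,1} = 2
g(9) = mex{0,1,2} = 3
g(10) = mex{0,1,2} = 3
g(11) = mex{1,2} = 0
g(12) = mex{1,2,3} = 0
g(13) = mex{1,2,3} = 0
g(14) = mex{0,2} = 1
The P-positions (g = 0) in 0..14 are 0, 1, 2, 11, 12, 13.

0, 1, 2, 11, 12, 13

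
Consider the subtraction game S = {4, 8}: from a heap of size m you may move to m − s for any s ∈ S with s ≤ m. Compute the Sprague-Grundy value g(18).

1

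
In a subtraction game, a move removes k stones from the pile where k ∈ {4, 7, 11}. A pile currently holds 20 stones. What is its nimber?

1

Compute g(0), g(1), … for moves {4, 7, 11}:
k:     0  1  2  3  4  5  6  7  8  9 10 11 12 13 14 15 16 17 18 19 20
g(k):  0  0  0  0  1  1  1  1  2  2  2  2  3  3  3  0  0  0  0  1  1
So g(20) = 1.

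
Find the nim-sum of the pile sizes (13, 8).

5

Nim-sum: 13 XOR 8 = 5.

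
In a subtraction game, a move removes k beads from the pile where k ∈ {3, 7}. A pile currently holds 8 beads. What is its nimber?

Compute g(0), g(1), … for moves {3, 7}:
g(0) = mex{} = 0
g(1) = mex{} = 0
g(2) = mex{} = 0
g(3) = mex{0} = 1
g(4) = mex{0} = 1
g(5) = mex{0} = 1
g(6) = mex{1} = 0
g(7) = mex{0,1} = 2
g(8) = mex{0,1} = 2
So g(8) = 2.

2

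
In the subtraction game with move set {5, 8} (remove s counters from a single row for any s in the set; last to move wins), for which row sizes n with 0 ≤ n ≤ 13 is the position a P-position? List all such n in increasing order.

0, 1, 2, 3, 4, 13

Grundy values for subtraction set {5, 8}:
g(0) = mex{} = 0
g(1) = mex{} = 0
g(2) = mex{} = 0
g(3) = mex{} = 0
g(4) = mex{} = 0
g(5) = mex{0} = 1
g(6) = mex{0} = 1
g(7) = mex{0} = 1
g(8) = mex{0} = 1
g(9) = mex{0} = 1
g(10) = mex{0,1} = 2
g(11) = mex{0,1} = 2
g(12) = mex{0,1} = 2
g(13) = mex{1} = 0
The P-positions (g = 0) in 0..13 are 0, 1, 2, 3, 4, 13.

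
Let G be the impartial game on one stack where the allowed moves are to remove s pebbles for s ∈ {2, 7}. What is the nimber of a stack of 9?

0

Grundy values for subtraction set {2, 7}:
g(0) = mex{} = 0
g(1) = mex{} = 0
g(2) = mex{0} = 1
g(3) = mex{0} = 1
g(4) = mex{1} = 0
g(5) = mex{1} = 0
g(6) = mex{0} = 1
g(7) = mex{0} = 1
g(8) = mex{0,1} = 2
g(9) = mex{1} = 0
So g(9) = 0.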